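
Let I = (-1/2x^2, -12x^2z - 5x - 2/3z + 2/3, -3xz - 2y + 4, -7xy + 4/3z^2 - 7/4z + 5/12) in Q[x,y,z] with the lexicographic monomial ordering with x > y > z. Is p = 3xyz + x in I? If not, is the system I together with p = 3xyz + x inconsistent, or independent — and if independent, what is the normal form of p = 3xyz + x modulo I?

First compute the reduced Gröbner basis of I by Buchberger's algorithm.
f_1 = -1/2x^2, LT = x^2.
f_2 = -12x^2z - 5x - 2/3z + 2/3, LT = x^2z.
f_3 = -3xz - 2y + 4, LT = xz.
f_4 = -7xy + 4/3z^2 - 7/4z + 5/12, LT = xy.

S(f_1,f_2): lcm = x^2z. S = -5/12x - 1/18z + 1/18.
  leading term x: no divisor's leading term divides it; move -5/12x to the remainder.
  leading term z: no divisor's leading term divides it; move -1/18z to the remainder.
  leading term 1: no divisor's leading term divides it; move 1/18 to the remainder.
  remainder -5/12x - 1/18z + 1/18 ≠ 0; add h_5 = -5/12x - 1/18z + 1/18 to the basis.

S(f_1,f_3): lcm = x^2z. S = -2/3xy + 4/3x.
  leading term xy: subtract (2/21)·f_4 from -2/3xy + 4/3x → 4/3x - 8/63z^2 + 1/6z - 5/126
  leading term x: subtract (-16/5)·h_5 from 4/3x - 8/63z^2 + 1/6z - 5/126 → -8/63z^2 - 1/90z + 29/210
  leading term z^2: no divisor's leading term divides it; move -8/63z^2 to the remainder.
  leading term z: no divisor's leading term divides it; move -1/90z to the remainder.
  leading term 1: no divisor's leading term divides it; move 29/210 to the remainder.
  remainder -8/63z^2 - 1/90z + 29/210 ≠ 0; add h_6 = -8/63z^2 - 1/90z + 29/210 to the basis.

S(f_1,f_4): lcm = x^2y. S = 4/21xz^2 - 1/4xz + 5/84x.
  leading term xz^2: subtract (-4/63z)·f_3 from 4/21xz^2 - 1/4xz + 5/84x → -1/4xz + 5/84x - 8/63yz + 16/63z
  leading term xz: subtract (1/12)·f_3 from -1/4xz + 5/84x - 8/63yz + 16/63z → 5/84x - 8/63yz + 1/6y + 16/63z - 1/3
  leading term x: subtract (-1/7)·h_5 from 5/84x - 8/63yz + 1/6y + 16/63z - 1/3 → -8/63yz + 1/6y + 31/126z - 41/126
  leading term yz: no divisor's leading term divides it; move -8/63yz to the remainder.
  leading term y: no divisor's leading term divides it; move 1/6y to the remainder.
  leading term z: no divisor's leading term divides it; move 31/126z to the remainder.
  leading term 1: no divisor's leading term divides it; move -41/126 to the remainder.
  remainder -8/63yz + 1/6y + 31/126z - 41/126 ≠ 0; add h_7 = -8/63yz + 1/6y + 31/126z - 41/126 to the basis.

S(f_2,f_4): lcm = x^2yz. S = 5/12xy + 4/21xz^3 - 1/4xz^2 + 5/84xz + 1/18yz - 1/18y.
  leading term xy: subtract (-5/84)·f_4 from 5/12xy + 4/21xz^3 - 1/4xz^2 + 5/84xz + 1/18yz - 1/18y → 4/21xz^3 - 1/4xz^2 + 5/84xz + 1/18yz - 1/18y + 5/63z^2 - 5/48z + 25/1008
  leading term xz^3: subtract (-4/63z^2)·f_3 from 4/21xz^3 - 1/4xz^2 + 5/84xz + 1/18yz - 1/18y + 5/63z^2 - 5/48z + 25/1008 → -1/4xz^2 + 5/84xz - 8/63yz^2 + 1/18yz - 1/18y + 1/3z^2 - 5/48z + 25/1008
  leading term xz^2: subtract (1/12z)·f_3 from -1/4xz^2 + 5/84xz - 8/63yz^2 + 1/18yz - 1/18y + 1/3z^2 - 5/48z + 25/1008 → 5/84xz - 8/63yz^2 + 2/9yz - 1/18y + 1/3z^2 - 7/16z + 25/1008
  leading term xz: subtract (-5/252)·f_3 from 5/84xz - 8/63yz^2 + 2/9yz - 1/18y + 1/3z^2 - 7/16z + 25/1008 → -8/63yz^2 + 2/9yz - 2/21y + 1/3z^2 - 7/16z + 5/48
  leading term yz^2: subtract (y)·h_6 from -8/63yz^2 + 2/9yz - 2/21y + 1/3z^2 - 7/16z + 5/48 → 7/30yz - 7/30y + 1/3z^2 - 7/16z + 5/48
  leading term yz: subtract (-147/80)·h_7 from 7/30yz - 7/30y + 1/3z^2 - 7/16z + 5/48 → 7/96y + 1/3z^2 + 7/480z - 79/160
  leading term y: no divisor's leading term divides it; move 7/96y to the remainder.
  leading term z^2: subtract (-21/8)·h_6 from 1/3z^2 + 7/480z - 79/160 → -7/480z - 21/160
  leading term z: no divisor's leading term divides it; move -7/480z to the remainder.
  leading term 1: no divisor's leading term divides it; move -21/160 to the remainder.
  remainder 7/96y - 7/480z - 21/160 ≠ 0; add h_8 = 7/96y - 7/480z - 21/160 to the basis.

S(f_3,f_4): lcm = xyz. S = 2/3y^2 - 4/3y + 4/21z^3 - 1/4z^2 + 5/84z.
  leading term y^2: subtract (64/7y)·h_8 from 2/3y^2 - 4/3y + 4/21z^3 - 1/4z^2 + 5/84z → 2/15yz - 2/15y + 4/21z^3 - 1/4z^2 + 5/84z
  leading term yz: subtract (-21/20)·h_7 from 2/15yz - 2/15y + 4/21z^3 - 1/4z^2 + 5/84z → 1/24y + 4/21z^3 - 1/4z^2 + 89/280z - 41/120
  leading term y: subtract (4/7)·h_8 from 1/24y + 4/21z^3 - 1/4z^2 + 89/280z - 41/120 → 4/21z^3 - 1/4z^2 + 137/420z - 4/15
  leading term z^3: subtract (-3/2z)·h_6 from 4/21z^3 - 1/4z^2 + 137/420z - 4/15 → -4/15z^2 + 8/15z - 4/15
  leading term z^2: subtract (21/10)·h_6 from -4/15z^2 + 8/15z - 4/15 → 167/300z - 167/300
  leading term z: no divisor's leading term divides it; move 167/300z to the remainder.
  leading term 1: no divisor's leading term divides it; move -167/300 to the remainder.
  remainder 167/300z - 167/300 ≠ 0; add h_9 = 167/300z - 167/300 to the basis.

The other S-polynomials (S(f_2,f_3), S(f_1,h_5), S(f_2,h_5), S(f_3,h_5), S(f_4,h_5), S(f_1,h_6), S(f_2,h_6), S(f_3,h_6), S(f_4,h_6), S(h_5,h_6), S(f_1,h_7), S(f_2,h_7), S(f_3,h_7), S(f_4,h_7), S(h_5,h_7), S(h_6,h_7), S(f_1,h_8), S(f_2,h_8), S(f_3,h_8), S(f_4,h_8), S(h_5,h_8), S(h_6,h_8), S(h_7,h_8), S(f_1,h_9), S(f_2,h_9), S(f_3,h_9), S(f_4,h_9), S(h_5,h_9), S(h_6,h_9), S(h_7,h_9), S(h_8,h_9)) all reduce to 0 modulo the current basis, so we have a Gröbner basis.
Inter-reduce: drop elements whose leading term is divisible by another's, tail-reduce, and make monic.
Reduced Gröbner basis: {x, y - 2, z - 1}.
Label its elements g_1 = x, g_2 = y - 2, g_3 = z - 1.

Reduce p = 3xyz + x modulo G:
  leading term xyz: subtract (3yz)·g_1 from 3xyz + x → x
  leading term x: subtract (1)·g_1 from x → 0
  normal form = 0.
Since the normal form is 0, p ∈ I.

3xyz + x lies in I (it reduces to 0).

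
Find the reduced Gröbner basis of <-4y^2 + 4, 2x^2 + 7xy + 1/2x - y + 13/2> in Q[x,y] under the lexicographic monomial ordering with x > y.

f_1 = -4y^2 + 4, LT = y^2.
f_2 = 2x^2 + 7xy + 1/2x - y + 13/2, LT = x^2.

The S-polynomials (S(f_1,f_2)) all reduce to 0 modulo the current basis, so we have a Gröbner basis.

G = {x^2 + 7/2xy + 1/4x - 1/2y + 13/4, y^2 - 1}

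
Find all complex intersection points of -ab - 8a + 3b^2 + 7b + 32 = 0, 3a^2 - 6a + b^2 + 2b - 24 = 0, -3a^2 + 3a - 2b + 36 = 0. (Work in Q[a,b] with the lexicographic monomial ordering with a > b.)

Compute a lex Gröbner basis by Buchberger's algorithm.
f_1 = -ab - 8a + 3b^2 + 7b + 32, LT = ab.
f_2 = 3a^2 - 6a + b^2 + 2b - 24, LT = a^2.
f_3 = -3a^2 + 3a - 2b + 36, LT = a^2.

S(f_1,f_2): lcm = a^2b. S = 8a^2 - 3ab^2 - 5ab - 32a - 1/3b^3 - 2/3b^2 + 8b.
  reduce S modulo (f_1, f_2, f_3):
  remainder -168a - 28/3b^3 + 98/3b^2 + 119/3b + 672 ≠ 0; add h_4 = -168a - 28/3b^3 + 98/3b^2 + 119/3b + 672 to the basis.

S(f_1,f_3): lcm = a^2b. S = 8a^2 - 3ab^2 - 6ab - 32a - 2/3b^2 + 12b.
  reduce S modulo (f_1, f_2, f_3, h_4):
  remainder -1/9b^3 - 13/9b^2 - 10/9b ≠ 0; add h_5 = -1/9b^3 - 13/9b^2 - 10/9b to the basis.

S(f_2,f_3): lcm = a^2. S = -a + 1/3b^2 + 4.
  reduce S modulo (f_1, f_2, f_3, h_4, h_5):
  remainder -7/12b^2 - 19/24b ≠ 0; add h_6 = -7/12b^2 - 19/24b to the basis.

S(f_1,h_4): lcm = ab. S = 8a - 1/18b^4 + 7/36b^3 - 199/72b^2 - 3b - 32.
  reduce S modulo (f_1, f_2, f_3, h_4, h_5, h_6):
  remainder 379/112b ≠ 0; add h_7 = 379/112b to the basis.

The other S-polynomials (S(f_2,h_4), S(f_3,h_4), S(f_1,h_5), S(f_2,h_5), S(f_3,h_5), S(h_4,h_5), S(f_1,h_6), S(f_2,h_6), S(f_3,h_6), S(h_4,h_6), S(h_5,h_6), S(f_1,h_7), S(f_2,h_7), S(f_3,h_7), S(h_4,h_7), S(h_5,h_7), S(h_6,h_7)) all reduce to 0 modulo the current basis, so we have a Gröbner basis.
Inter-reduce: drop elements whose leading term is divisible by another's, tail-reduce, and make monic.
Reduced Gröbner basis: {a - 4, b}.

Since the basis is lex-ordered, b is univariate in b. Its roots are {0}. Back-substituting each root into the other basis elements fixes the other coordinates.
  b = 0: the earlier basis element becomes a - 4 = 0, giving a = 4 — point (4, 0).

{(4, 0)}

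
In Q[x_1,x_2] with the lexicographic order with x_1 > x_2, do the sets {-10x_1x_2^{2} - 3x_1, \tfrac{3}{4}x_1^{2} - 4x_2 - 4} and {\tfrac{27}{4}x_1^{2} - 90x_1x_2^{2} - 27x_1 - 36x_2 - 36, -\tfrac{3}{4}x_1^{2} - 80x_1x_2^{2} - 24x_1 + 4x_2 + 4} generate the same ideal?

Yes, the ideals are equal.

Two ideals are equal iff their reduced Gröbner bases coincide (the reduced basis is unique for a fixed ordering).
Buchberger on the first generating set:
f_1 = -10x_1x_2^{2} - 3x_1, LT = x_1x_2^{2}.
f_2 = \tfrac{3}{4}x_1^{2} - 4x_2 - 4, LT = x_1^{2}.

S(f_1,f_2): lcm = x_1^{2}x_2^{2}. S = \tfrac{3}{10}x_1^{2} + \tfrac{16}{3}x_2^{3} + \tfrac{16}{3}x_2^{2}.
  reduce S modulo (f_1, f_2):
  remainder \tfrac{16}{3}x_2^{3} + \tfrac{16}{3}x_2^{2} + \tfrac{8}{5}x_2 + \tfrac{8}{5} ≠ 0; add g_3 = \tfrac{16}{3}x_2^{3} + \tfrac{16}{3}x_2^{2} + \tfrac{8}{5}x_2 + \tfrac{8}{5} to the basis.

The other S-polynomials (S(f_1,g_3), S(f_2,g_3)) all reduce to 0 modulo the current basis, so we have a Gröbner basis.
Inter-reduce: drop elements whose leading term is divisible by another's, tail-reduce, and make monic.
Reduced Gröbner basis: {x_1^{2} - \tfrac{16}{3}x_2 - \tfrac{16}{3}, x_1x_2^{2} + \tfrac{3}{10}x_1, x_2^{3} + x_2^{2} + \tfrac{3}{10}x_2 + \tfrac{3}{10}}.

Buchberger on the second generating set:
h_1 = \tfrac{27}{4}x_1^{2} - 90x_1x_2^{2} - 27x_1 - 36x_2 - 36, LT = x_1^{2}.
h_2 = -\tfrac{3}{4}x_1^{2} - 80x_1x_2^{2} - 24x_1 + 4x_2 + 4, LT = x_1^{2}.

S(h_1,h_2): lcm = x_1^{2}. S = -120x_1x_2^{2} - 36x_1.
  reduce S modulo (h_1, h_2):
  remainder -120x_1x_2^{2} - 36x_1 ≠ 0; add k_3 = -120x_1x_2^{2} - 36x_1 to the basis.

S(h_1,k_3): lcm = x_1^{2}x_2^{2}. S = -\tfrac{3}{10}x_1^{2} - \tfrac{40}{3}x_1x_2^{4} - 4x_1x_2^{2} - \tfrac{16}{3}x_2^{3} - \tfrac{16}{3}x_2^{2}.
  reduce S modulo (h_1, h_2, k_3):
  remainder -\tfrac{16}{3}x_2^{3} - \tfrac{16}{3}x_2^{2} - \tfrac{8}{5}x_2 - \tfrac{8}{5} ≠ 0; add k_4 = -\tfrac{16}{3}x_2^{3} - \tfrac{16}{3}x_2^{2} - \tfrac{8}{5}x_2 - \tfrac{8}{5} to the basis.

The other S-polynomials (S(h_2,k_3), S(h_1,k_4), S(h_2,k_4), S(k_3,k_4)) all reduce to 0 modulo the current basis, so we have a Gröbner basis.
Inter-reduce: drop elements whose leading term is divisible by another's, tail-reduce, and make monic.
Reduced Gröbner basis: {x_1^{2} - \tfrac{16}{3}x_2 - \tfrac{16}{3}, x_1x_2^{2} + \tfrac{3}{10}x_1, x_2^{3} + x_2^{2} + \tfrac{3}{10}x_2 + \tfrac{3}{10}}.

These coincide, so the ideals are equal.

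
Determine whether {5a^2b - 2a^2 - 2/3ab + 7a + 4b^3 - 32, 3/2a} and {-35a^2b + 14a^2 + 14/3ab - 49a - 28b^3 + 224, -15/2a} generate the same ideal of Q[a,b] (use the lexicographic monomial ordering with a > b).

Yes, the ideals are equal.

For a fixed monomial order, each ideal has a unique reduced Gröbner basis; comparing bases decides equality.
Buchberger on the first generating set:
f_1 = 5a^2b - 2a^2 - 2/3ab + 7a + 4b^3 - 32, LT = a^2b.
f_2 = 3/2a, LT = a.

S(f_1,f_2): lcm = a^2b. S = -2/5a^2 - 2/15ab + 7/5a + 4/5b^3 - 32/5.
  leading term a^2: subtract (-4/15a)·f_2 from -2/5a^2 - 2/15ab + 7/5a + 4/5b^3 - 32/5 → -2/15ab + 7/5a + 4/5b^3 - 32/5
  leading term ab: subtract (-4/45b)·f_2 from -2/15ab + 7/5a + 4/5b^3 - 32/5 → 7/5a + 4/5b^3 - 32/5
  leading term a: subtract (14/15)·f_2 from 7/5a + 4/5b^3 - 32/5 → 4/5b^3 - 32/5
  leading term b^3: no divisor's leading term divides it; move 4/5b^3 to the remainder.
  leading term 1: no divisor's leading term divides it; move -32/5 to the remainder.
  remainder 4/5b^3 - 32/5 ≠ 0; add g_3 = 4/5b^3 - 32/5 to the basis.

The other S-polynomials (S(f_1,g_3), S(f_2,g_3)) all reduce to 0 modulo the current basis, so we have a Gröbner basis.
Inter-reduce: drop elements whose leading term is divisible by another's, tail-reduce, and make monic.
Reduced Gröbner basis: {a, b^3 - 8}.

Buchberger on the second generating set:
h_1 = -35a^2b + 14a^2 + 14/3ab - 49a - 28b^3 + 224, LT = a^2b.
h_2 = -15/2a, LT = a.

S(h_1,h_2): lcm = a^2b. S = -2/5a^2 - 2/15ab + 7/5a + 4/5b^3 - 32/5.
  leading term a^2: subtract (4/75a)·h_2 from -2/5a^2 - 2/15ab + 7/5a + 4/5b^3 - 32/5 → -2/15ab + 7/5a + 4/5b^3 - 32/5
  leading term ab: subtract (4/225b)·h_2 from -2/15ab + 7/5a + 4/5b^3 - 32/5 → 7/5a + 4/5b^3 - 32/5
  leading term a: subtract (-14/75)·h_2 from 7/5a + 4/5b^3 - 32/5 → 4/5b^3 - 32/5
  leading term b^3: no divisor's leading term divides it; move 4/5b^3 to the remainder.
  leading term 1: no divisor's leading term divides it; move -32/5 to the remainder.
  remainder 4/5b^3 - 32/5 ≠ 0; add k_3 = 4/5b^3 - 32/5 to the basis.

The other S-polynomials (S(h_1,k_3), S(h_2,k_3)) all reduce to 0 modulo the current basis, so we have a Gröbner basis.
Inter-reduce: drop elements whose leading term is divisible by another's, tail-reduce, and make monic.
Reduced Gröbner basis: {a, b^3 - 8}.

The two bases agree; hence the ideals are identical.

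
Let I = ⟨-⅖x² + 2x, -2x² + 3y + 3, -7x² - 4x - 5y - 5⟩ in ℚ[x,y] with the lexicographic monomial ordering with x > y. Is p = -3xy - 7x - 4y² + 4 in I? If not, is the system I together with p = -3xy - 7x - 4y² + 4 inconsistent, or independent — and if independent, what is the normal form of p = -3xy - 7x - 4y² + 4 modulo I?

First compute the reduced Gröbner basis of I by Buchberger's algorithm.
f_1 = -⅖x² + 2x, LT = x².
f_2 = -2x² + 3y + 3, LT = x².
f_3 = -7x² - 4x - 5y - 5, LT = x².

S(f_1,f_2): lcm = x². S = -5x + 3/2y + 3/2.
  leading term x: no divisor's leading term divides it; move -5x to the remainder.
  leading term y: no divisor's leading term divides it; move 3/2y to the remainder.
  leading term 1: no divisor's leading term divides it; move 3/2 to the remainder.
  remainder -5x + 3/2y + 3/2 ≠ 0; add h_4 = -5x + 3/2y + 3/2 to the basis.

S(f_1,f_3): lcm = x². S = -39/7x - 5/7y - 5/7.
  leading term x: subtract (39/35)·h_4 from -39/7x - 5/7y - 5/7 → -167/70y - 167/70
  leading term y: no divisor's leading term divides it; move -167/70y to the remainder.
  leading term 1: no divisor's leading term divides it; move -167/70 to the remainder.
  remainder -167/70y - 167/70 ≠ 0; add h_5 = -167/70y - 167/70 to the basis.

The other S-polynomials (S(f_2,f_3), S(f_1,h_4), S(f_2,h_4), S(f_3,h_4), S(f_1,h_5), S(f_2,h_5), S(f_3,h_5), S(h_4,h_5)) all reduce to 0 modulo the current basis, so we have a Gröbner basis.
Inter-reduce: drop elements whose leading term is divisible by another's, tail-reduce, and make monic.
Reduced Gröbner basis: {x, y + 1}.
Label its elements g_1 = x, g_2 = y + 1.

Reduce p = -3xy - 7x - 4y² + 4 modulo G:
  leading term xy: subtract (-3y)·g_1 from -3xy - 7x - 4y² + 4 → -7x - 4y² + 4
  leading term x: subtract (-7)·g_1 from -7x - 4y² + 4 → -4y² + 4
  leading term y²: subtract (-4y)·g_2 from -4y² + 4 → 4y + 4
  leading term y: subtract (4)·g_2 from 4y + 4 → 0
  normal form = 0.
Since the normal form is 0, p ∈ I.

-3xy - 7x - 4y² + 4 lies in I (it reduces to 0).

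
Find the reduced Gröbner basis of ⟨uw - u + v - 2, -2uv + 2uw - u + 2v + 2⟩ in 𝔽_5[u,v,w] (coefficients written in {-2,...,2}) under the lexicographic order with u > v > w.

G = {uv + 2u + 2, uw - u + v - 2, v² - 2w - 2}

Buchberger's algorithm terminates because the ascending chain of leading-term ideals stabilizes.

f_1 = uw - u + v - 2, LT = uw.
f_2 = -2uv + 2uw - u + 2v + 2, LT = uv.

S(f_1,f_2): lcm = uvw. S = -uv + uw² + 2uw + v² + vw - 2v + w.
  reduce S modulo (f_1, f_2):
  remainder v² - 2w - 2 ≠ 0; add g_3 = v² - 2w - 2 to the basis.

The other S-polynomials (S(f_1,g_3), S(f_2,g_3)) all reduce to 0 modulo the current basis, so we have a Gröbner basis.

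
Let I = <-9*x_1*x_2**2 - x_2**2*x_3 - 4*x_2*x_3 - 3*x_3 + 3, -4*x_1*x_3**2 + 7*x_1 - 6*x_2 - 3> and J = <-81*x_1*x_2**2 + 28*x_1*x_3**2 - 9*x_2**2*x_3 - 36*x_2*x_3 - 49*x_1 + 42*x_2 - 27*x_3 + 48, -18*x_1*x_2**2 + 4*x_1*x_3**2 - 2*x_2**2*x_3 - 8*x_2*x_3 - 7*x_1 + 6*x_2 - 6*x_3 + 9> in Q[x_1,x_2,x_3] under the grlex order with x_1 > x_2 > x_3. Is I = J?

Yes, the ideals are equal.

For a fixed monomial order, each ideal has a unique reduced Gröbner basis; comparing bases decides equality.
Buchberger on the first generating set:
f_1 = -9*x_1*x_2**2 - x_2**2*x_3 - 4*x_2*x_3 - 3*x_3 + 3, LT = x_1*x_2**2.
f_2 = -4*x_1*x_3**2 + 7*x_1 - 6*x_2 - 3, LT = x_1*x_3**2.

S(f_1,f_2): lcm = x_1*x_2**2*x_3**2. S = 1/9*x_2**2*x_3**3 + 4/9*x_2*x_3**3 + 7/4*x_1*x_2**2 - 3/2*x_2**3 + 1/3*x_3**3 - 3/4*x_2**2 - 1/3*x_3**2.
  leading term x_2**2*x_3**3: no divisor's leading term divides it; move 1/9*x_2**2*x_3**3 to the remainder.
  leading term x_2*x_3**3: no divisor's leading term divides it; move 4/9*x_2*x_3**3 to the remainder.
  leading term x_1*x_2**2: subtract (-7/36)·f_1 from 7/4*x_1*x_2**2 - 3/2*x_2**3 + 1/3*x_3**3 - 3/4*x_2**2 - 1/3*x_3**2 → -3/2*x_2**3 - 7/36*x_2**2*x_3 + 1/3*x_3**3 - 3/4*x_2**2 - 7/9*x_2*x_3 - 1/3*x_3**2 - 7/12*x_3 + 7/12
  leading term x_2**3: no divisor's leading term divides it; move -3/2*x_2**3 to the remainder.
  leading term x_2**2*x_3: no divisor's leading term divides it; move -7/36*x_2**2*x_3 to the remainder.
  leading term x_3**3: no divisor's leading term divides it; move 1/3*x_3**3 to the remainder.
  leading term x_2**2: no divisor's leading term divides it; move -3/4*x_2**2 to the remainder.
  leading term x_2*x_3: no divisor's leading term divides it; move -7/9*x_2*x_3 to the remainder.
  leading term x_3**2: no divisor's leading term divides it; move -1/3*x_3**2 to the remainder.
  leading term x_3: no divisor's leading term divides it; move -7/12*x_3 to the remainder.
  leading term 1: no divisor's leading term divides it; move 7/12 to the remainder.
  remainder 1/9*x_2**2*x_3**3 + 4/9*x_2*x_3**3 - 3/2*x_2**3 - 7/36*x_2**2*x_3 + 1/3*x_3**3 - 3/4*x_2**2 - 7/9*x_2*x_3 - 1/3*x_3**2 - 7/12*x_3 + 7/12 ≠ 0; add g_3 = 1/9*x_2**2*x_3**3 + 4/9*x_2*x_3**3 - 3/2*x_2**3 - 7/36*x_2**2*x_3 + 1/3*x_3**3 - 3/4*x_2**2 - 7/9*x_2*x_3 - 1/3*x_3**2 - 7/12*x_3 + 7/12 to the basis.

The other S-polynomials (S(f_1,g_3), S(f_2,g_3)) all reduce to 0 modulo the current basis, so we have a Gröbner basis.
Inter-reduce: drop elements whose leading term is divisible by another's, tail-reduce, and make monic.
Reduced Gröbner basis: {x_2**2*x_3**3 + 4*x_2*x_3**3 - 27/2*x_2**3 - 7/4*x_2**2*x_3 + 3*x_3**3 - 27/4*x_2**2 - 7*x_2*x_3 - 3*x_3**2 - 21/4*x_3 + 21/4, x_1*x_2**2 + 1/9*x_2**2*x_3 + 4/9*x_2*x_3 + 1/3*x_3 - 1/3, x_1*x_3**2 - 7/4*x_1 + 3/2*x_2 + 3/4}.

Buchberger on the second generating set:
h_1 = -81*x_1*x_2**2 + 28*x_1*x_3**2 - 9*x_2**2*x_3 - 36*x_2*x_3 - 49*x_1 + 42*x_2 - 27*x_3 + 48, LT = x_1*x_2**2.
h_2 = -18*x_1*x_2**2 + 4*x_1*x_3**2 - 2*x_2**2*x_3 - 8*x_2*x_3 - 7*x_1 + 6*x_2 - 6*x_3 + 9, LT = x_1*x_2**2.

S(h_1,h_2): lcm = x_1*x_2**2. S = -10/81*x_1*x_3**2 + 35/162*x_1 - 5/27*x_2 - 5/54.
  leading term x_1*x_3**2: no divisor's leading term divides it; move -10/81*x_1*x_3**2 to the remainder.
  leading term x_1: no divisor's leading term divides it; move 35/162*x_1 to the remainder.
  leading term x_2: no divisor's leading term divides it; move -5/27*x_2 to the remainder.
  leading term 1: no divisor's leading term divides it; move -5/54 to the remainder.
  remainder -10/81*x_1*x_3**2 + 35/162*x_1 - 5/27*x_2 - 5/54 ≠ 0; add k_3 = -10/81*x_1*x_3**2 + 35/162*x_1 - 5/27*x_2 - 5/54 to the basis.

S(h_1,k_3): lcm = x_1*x_2**2*x_3**2. S = -28/81*x_1*x_3**4 + 1/9*x_2**2*x_3**3 + 4/9*x_2*x_3**3 + 7/4*x_1*x_2**2 + 49/81*x_1*x_3**2 - 3/2*x_2**3 - 14/27*x_2*x_3**2 + 1/3*x_3**3 - 3/4*x_2**2 - 16/27*x_3**2.
  leading term x_1*x_3**4: subtract (14/5*x_3**2)·k_3 from -28/81*x_1*x_3**4 + 1/9*x_2**2*x_3**3 + 4/9*x_2*x_3**3 + 7/4*x_1*x_2**2 + 49/81*x_1*x_3**2 - 3/2*x_2**3 - 14/27*x_2*x_3**2 + 1/3*x_3**3 - 3/4*x_2**2 - 16/27*x_3**2 → 1/9*x_2**2*x_3**3 + 4/9*x_2*x_3**3 + 7/4*x_1*x_2**2 - 3/2*x_2**3 + 1/3*x_3**3 - 3/4*x_2**2 - 1/3*x_3**2
  leading term x_2**2*x_3**3: no divisor's leading term divides it; move 1/9*x_2**2*x_3**3 to the remainder.
  leading term x_2*x_3**3: no divisor's leading term divides it; move 4/9*x_2*x_3**3 to the remainder.
  leading term x_1*x_2**2: subtract (-7/324)·h_1 from 7/4*x_1*x_2**2 - 3/2*x_2**3 + 1/3*x_3**3 - 3/4*x_2**2 - 1/3*x_3**2 → 49/81*x_1*x_3**2 - 3/2*x_2**3 - 7/36*x_2**2*x_3 + 1/3*x_3**3 - 3/4*x_2**2 - 7/9*x_2*x_3 - 1/3*x_3**2 - 343/324*x_1 + 49/54*x_2 - 7/12*x_3 + 28/27
  leading term x_1*x_3**2: subtract (-49/10)·k_3 from 49/81*x_1*x_3**2 - 3/2*x_2**3 - 7/36*x_2**2*x_3 + 1/3*x_3**3 - 3/4*x_2**2 - 7/9*x_2*x_3 - 1/3*x_3**2 - 343/324*x_1 + 49/54*x_2 - 7/12*x_3 + 28/27 → -3/2*x_2**3 - 7/36*x_2**2*x_3 + 1/3*x_3**3 - 3/4*x_2**2 - 7/9*x_2*x_3 - 1/3*x_3**2 - 7/12*x_3 + 7/12
  leading term x_2**3: no divisor's leading term divides it; move -3/2*x_2**3 to the remainder.
  leading term x_2**2*x_3: no divisor's leading term divides it; move -7/36*x_2**2*x_3 to the remainder.
  leading term x_3**3: no divisor's leading term divides it; move 1/3*x_3**3 to the remainder.
  leading term x_2**2: no divisor's leading term divides it; move -3/4*x_2**2 to the remainder.
  leading term x_2*x_3: no divisor's leading term divides it; move -7/9*x_2*x_3 to the remainder.
  leading term x_3**2: no divisor's leading term divides it; move -1/3*x_3**2 to the remainder.
  leading term x_3: no divisor's leading term divides it; move -7/12*x_3 to the remainder.
  leading term 1: no divisor's leading term divides it; move 7/12 to the remainder.
  remainder 1/9*x_2**2*x_3**3 + 4/9*x_2*x_3**3 - 3/2*x_2**3 - 7/36*x_2**2*x_3 + 1/3*x_3**3 - 3/4*x_2**2 - 7/9*x_2*x_3 - 1/3*x_3**2 - 7/12*x_3 + 7/12 ≠ 0; add k_4 = 1/9*x_2**2*x_3**3 + 4/9*x_2*x_3**3 - 3/2*x_2**3 - 7/36*x_2**2*x_3 + 1/3*x_3**3 - 3/4*x_2**2 - 7/9*x_2*x_3 - 1/3*x_3**2 - 7/12*x_3 + 7/12 to the basis.

The other S-polynomials (S(h_2,k_3), S(h_1,k_4), S(h_2,k_4), S(k_3,k_4)) all reduce to 0 modulo the current basis, so we have a Gröbner basis.
Inter-reduce: drop elements whose leading term is divisible by another's, tail-reduce, and make monic.
Reduced Gröbner basis: {x_2**2*x_3**3 + 4*x_2*x_3**3 - 27/2*x_2**3 - 7/4*x_2**2*x_3 + 3*x_3**3 - 27/4*x_2**2 - 7*x_2*x_3 - 3*x_3**2 - 21/4*x_3 + 21/4, x_1*x_2**2 + 1/9*x_2**2*x_3 + 4/9*x_2*x_3 + 1/3*x_3 - 1/3, x_1*x_3**2 - 7/4*x_1 + 3/2*x_2 + 3/4}.

These coincide, so the ideals are equal.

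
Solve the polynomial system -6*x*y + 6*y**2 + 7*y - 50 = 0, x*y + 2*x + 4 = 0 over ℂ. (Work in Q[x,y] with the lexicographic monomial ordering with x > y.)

{(-1, 2), (7/6 - sqrt(239)*I/6, -31/12 - sqrt(239)*I/12), (7/6 + sqrt(239)*I/6, -31/12 + sqrt(239)*I/12)}

Compute a lex Gröbner basis by Buchberger's algorithm.
f_1 = -6*x*y + 6*y**2 + 7*y - 50, LT = x*y.
f_2 = x*y + 2*x + 4, LT = x*y.

S(f_1,f_2): lcm = x*y. S = -2*x - y**2 - 7/6*y + 13/3.
  leading term x: no divisor's leading term divides it; move -2*x to the remainder.
  leading term y**2: no divisor's leading term divides it; move -y**2 to the remainder.
  leading term y: no divisor's leading term divides it; move -7/6*y to the remainder.
  leading term 1: no divisor's leading term divides it; move 13/3 to the remainder.
  remainder -2*x - y**2 - 7/6*y + 13/3 ≠ 0; add h_3 = -2*x - y**2 - 7/6*y + 13/3 to the basis.

S(f_1,h_3): lcm = x*y. S = -1/2*y**3 - 19/12*y**2 + y + 25/3.
  leading term y**3: no divisor's leading term divides it; move -1/2*y**3 to the remainder.
  leading term y**2: no divisor's leading term divides it; move -19/12*y**2 to the remainder.
  leading term y: no divisor's leading term divides it; move y to the remainder.
  leading term 1: no divisor's leading term divides it; move 25/3 to the remainder.
  remainder -1/2*y**3 - 19/12*y**2 + y + 25/3 ≠ 0; add h_4 = -1/2*y**3 - 19/12*y**2 + y + 25/3 to the basis.

The other S-polynomials (S(f_2,h_3), S(f_1,h_4), S(f_2,h_4), S(h_3,h_4)) all reduce to 0 modulo the current basis, so we have a Gröbner basis.
Inter-reduce: drop elements whose leading term is divisible by another's, tail-reduce, and make monic.
Reduced Gröbner basis: {x + 1/2*y**2 + 7/12*y - 13/6, y**3 + 19/6*y**2 - 2*y - 50/3}.

A lex Gröbner basis eliminates variables successively. Here y**3 + 19/6*y**2 - 2*y - 50/3 depends only on y, with roots {2, -31/12 - sqrt(239)*I/12, -31/12 + sqrt(239)*I/12}; lifting each root through the earlier basis elements recovers the full solutions.
  y = 2: the earlier basis element becomes x + 1 = 0, giving x = -1 — point (-1, 2).
  y = -31/12 - sqrt(239)*I/12: the earlier basis element becomes x - 7/6 + sqrt(239)*I/6 = 0, giving x = 7/6 - sqrt(239)*I/6 — point (7/6 - sqrt(239)*I/6, -31/12 - sqrt(239)*I/12).
  y = -31/12 + sqrt(239)*I/12: the earlier basis element becomes x - 7/6 - sqrt(239)*I/6 = 0, giving x = 7/6 + sqrt(239)*I/6 — point (7/6 + sqrt(239)*I/6, -31/12 + sqrt(239)*I/12).
Each listed point satisfies every original equation (direct substitution).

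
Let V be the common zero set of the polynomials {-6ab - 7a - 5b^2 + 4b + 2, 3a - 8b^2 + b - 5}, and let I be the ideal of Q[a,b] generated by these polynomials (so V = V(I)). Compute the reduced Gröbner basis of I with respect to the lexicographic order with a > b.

f_1 = -6ab - 7a - 5b^2 + 4b + 2, LT = ab.
f_2 = 3a - 8b^2 + b - 5, LT = a.

S(f_1,f_2): lcm = ab. S = 7/6a + 8/3b^3 + 1/2b^2 + b - 1/3.
  leading term a: subtract (7/18)·f_2 from 7/6a + 8/3b^3 + 1/2b^2 + b - 1/3 → 8/3b^3 + 65/18b^2 + 11/18b + 29/18
  leading term b^3: no divisor's leading term divides it; move 8/3b^3 to the remainder.
  leading term b^2: no divisor's leading term divides it; move 65/18b^2 to the remainder.
  leading term b: no divisor's leading term divides it; move 11/18b to the remainder.
  leading term 1: no divisor's leading term divides it; move 29/18 to the remainder.
  remainder 8/3b^3 + 65/18b^2 + 11/18b + 29/18 ≠ 0; add g_3 = 8/3b^3 + 65/18b^2 + 11/18b + 29/18 to the basis.

The other S-polynomials (S(f_1,g_3), S(f_2,g_3)) all reduce to 0 modulo the current basis, so we have a Gröbner basis.
Inter-reduce: drop elements whose leading term is divisible by another's, tail-reduce, and make monic.

G = {a - 8/3b^2 + 1/3b - 5/3, b^3 + 65/48b^2 + 11/48b + 29/48}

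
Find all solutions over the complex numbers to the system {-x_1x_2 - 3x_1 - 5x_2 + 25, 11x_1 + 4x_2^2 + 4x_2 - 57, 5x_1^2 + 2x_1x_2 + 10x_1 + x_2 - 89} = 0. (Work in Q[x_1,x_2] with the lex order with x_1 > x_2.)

{(3, 2)}

Compute a lex Gröbner basis by Buchberger's algorithm.
f_1 = -x_1x_2 - 3x_1 - 5x_2 + 25, LT = x_1x_2.
f_2 = 11x_1 + 4x_2^2 + 4x_2 - 57, LT = x_1.
f_3 = 5x_1^2 + 2x_1x_2 + 10x_1 + x_2 - 89, LT = x_1^2.

S(f_1,f_2): lcm = x_1x_2. S = 3x_1 - 4/11x_2^3 - 4/11x_2^2 + 112/11x_2 - 25.
  leading term x_1: subtract (3/11)·f_2 from 3x_1 - 4/11x_2^3 - 4/11x_2^2 + 112/11x_2 - 25 → -4/11x_2^3 - 16/11x_2^2 + 100/11x_2 - 104/11
  leading term x_2^3: no divisor's leading term divides it; move -4/11x_2^3 to the remainder.
  leading term x_2^2: no divisor's leading term divides it; move -16/11x_2^2 to the remainder.
  leading term x_2: no divisor's leading term divides it; move 100/11x_2 to the remainder.
  leading term 1: no divisor's leading term divides it; move -104/11 to the remainder.
  remainder -4/11x_2^3 - 16/11x_2^2 + 100/11x_2 - 104/11 ≠ 0; add h_4 = -4/11x_2^3 - 16/11x_2^2 + 100/11x_2 - 104/11 to the basis.

S(f_1,f_3): lcm = x_1^2x_2. S = 3x_1^2 - 2/5x_1x_2^2 + 3x_1x_2 - 25x_1 - 1/5x_2^2 + 89/5x_2.
  leading term x_1^2: subtract (3/11x_1)·f_2 from 3x_1^2 - 2/5x_1x_2^2 + 3x_1x_2 - 25x_1 - 1/5x_2^2 + 89/5x_2 → -82/55x_1x_2^2 + 21/11x_1x_2 - 104/11x_1 - 1/5x_2^2 + 89/5x_2
  leading term x_1x_2^2: subtract (82/55x_2)·f_1 from -82/55x_1x_2^2 + 21/11x_1x_2 - 104/11x_1 - 1/5x_2^2 + 89/5x_2 → 351/55x_1x_2 - 104/11x_1 + 399/55x_2^2 - 1071/55x_2
  leading term x_1x_2: subtract (-351/55)·f_1 from 351/55x_1x_2 - 104/11x_1 + 399/55x_2^2 - 1071/55x_2 → -143/5x_1 + 399/55x_2^2 - 2826/55x_2 + 1755/11
  leading term x_1: subtract (-13/5)·f_2 from -143/5x_1 + 399/55x_2^2 - 2826/55x_2 + 1755/11 → 971/55x_2^2 - 2254/55x_2 + 624/55
  leading term x_2^2: no divisor's leading term divides it; move 971/55x_2^2 to the remainder.
  leading term x_2: no divisor's leading term divides it; move -2254/55x_2 to the remainder.
  leading term 1: no divisor's leading term divides it; move 624/55 to the remainder.
  remainder 971/55x_2^2 - 2254/55x_2 + 624/55 ≠ 0; add h_5 = 971/55x_2^2 - 2254/55x_2 + 624/55 to the basis.

S(f_2,f_3): lcm = x_1^2. S = 4/11x_1x_2^2 - 2/55x_1x_2 - 79/11x_1 - 1/5x_2 + 89/5.
  leading term x_1x_2^2: subtract (-4/11x_2)·f_1 from 4/11x_1x_2^2 - 2/55x_1x_2 - 79/11x_1 - 1/5x_2 + 89/5 → -62/55x_1x_2 - 79/11x_1 - 20/11x_2^2 + 489/55x_2 + 89/5
  leading term x_1x_2: subtract (62/55)·f_1 from -62/55x_1x_2 - 79/11x_1 - 20/11x_2^2 + 489/55x_2 + 89/5 → -19/5x_1 - 20/11x_2^2 + 799/55x_2 - 571/55
  leading term x_1: subtract (-19/55)·f_2 from -19/5x_1 - 20/11x_2^2 + 799/55x_2 - 571/55 → -24/55x_2^2 + 175/11x_2 - 1654/55
  leading term x_2^2: subtract (-24/971)·h_5 from -24/55x_2^2 + 175/11x_2 - 1654/55 → 795529/53405x_2 - 1591058/53405
  leading term x_2: no divisor's leading term divides it; move 795529/53405x_2 to the remainder.
  leading term 1: no divisor's leading term divides it; move -1591058/53405 to the remainder.
  remainder 795529/53405x_2 - 1591058/53405 ≠ 0; add h_6 = 795529/53405x_2 - 1591058/53405 to the basis.

The other S-polynomials (S(f_1,h_4), S(f_2,h_4), S(f_3,h_4), S(f_1,h_5), S(f_2,h_5), S(f_3,h_5), S(h_4,h_5), S(f_1,h_6), S(f_2,h_6), S(f_3,h_6), S(h_4,h_6), S(h_5,h_6)) all reduce to 0 modulo the current basis, so we have a Gröbner basis.
Inter-reduce: drop elements whose leading term is divisible by another's, tail-reduce, and make monic.
Reduced Gröbner basis: {x_1 - 3, x_2 - 2}.

A lex Gröbner basis eliminates variables successively. Here x_2 - 2 depends only on x_2, with roots {2}; lifting each root through the earlier basis elements recovers the full solutions.
  x_2 = 2: the earlier basis element becomes x_1 - 3 = 0, giving x_1 = 3 — point (3, 2).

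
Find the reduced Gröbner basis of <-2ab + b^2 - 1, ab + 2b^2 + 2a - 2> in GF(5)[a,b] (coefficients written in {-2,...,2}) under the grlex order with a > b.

f_1 = -2ab + b^2 - 1, LT = ab.
f_2 = ab + 2b^2 + 2a - 2, LT = ab.

S(f_1,f_2): lcm = ab. S = -2a.
  leading term a: no divisor's leading term divides it; move -2a to the remainder.
  remainder -2a ≠ 0; add g_3 = -2a to the basis.

S(f_1,g_3): lcm = ab. S = 2b^2 - 2.
  leading term b^2: no divisor's leading term divides it; move 2b^2 to the remainder.
  leading term 1: no divisor's leading term divides it; move -2 to the remainder.
  remainder 2b^2 - 2 ≠ 0; add g_4 = 2b^2 - 2 to the basis.

The other S-polynomials (S(f_2,g_3), S(f_1,g_4), S(f_2,g_4), S(g_3,g_4)) all reduce to 0 modulo the current basis, so we have a Gröbner basis.
Inter-reduce: drop elements whose leading term is divisible by another's, tail-reduce, and make monic.

G = {b^2 - 1, a}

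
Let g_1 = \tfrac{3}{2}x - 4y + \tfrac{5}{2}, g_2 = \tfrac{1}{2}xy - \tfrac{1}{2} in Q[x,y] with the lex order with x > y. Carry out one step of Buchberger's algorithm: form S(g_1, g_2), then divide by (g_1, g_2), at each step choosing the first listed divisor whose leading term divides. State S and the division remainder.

S(g_1, g_2) = -\tfrac{8}{3}y^{2} + \tfrac{5}{3}y + 1; remainder on division = -\tfrac{8}{3}y^{2} + \tfrac{5}{3}y + 1.

lcm(LM(g_1), LM(g_2)) = xy.
S = (lcm/LT(g_1))·g_1 − (lcm/LT(g_2))·g_2 = -\tfrac{8}{3}y^{2} + \tfrac{5}{3}y + 1.
Reduce S modulo (g_1, g_2) in that order:
  leading term y^{2}: no divisor's leading term divides it; move -\tfrac{8}{3}y^{2} to the remainder.
  leading term y: no divisor's leading term divides it; move \tfrac{5}{3}y to the remainder.
  leading term 1: no divisor's leading term divides it; move 1 to the remainder.
The remainder -\tfrac{8}{3}y^{2} + \tfrac{5}{3}y + 1 is nonzero, so it would be added as the next basis element.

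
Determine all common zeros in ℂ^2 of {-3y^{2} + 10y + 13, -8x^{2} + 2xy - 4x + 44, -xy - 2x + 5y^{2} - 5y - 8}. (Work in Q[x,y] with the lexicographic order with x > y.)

{(2, -1)}

Compute a lex Gröbner basis by Buchberger's algorithm.
f_1 = -3y^{2} + 10y + 13, LT = y^{2}.
f_2 = -8x^{2} + 2xy - 4x + 44, LT = x^{2}.
f_3 = -xy - 2x + 5y^{2} - 5y - 8, LT = xy.

S(f_1,f_3): lcm = xy^{2}. S = -\tfrac{16}{3}xy - \tfrac{13}{3}x + 5y^{3} - 5y^{2} - 8y.
  reduce S modulo (f_1, f_2, f_3):
  remainder \tfrac{19}{3}x - \tfrac{29}{3}y - \tfrac{67}{3} ≠ 0; add h_4 = \tfrac{19}{3}x - \tfrac{29}{3}y - \tfrac{67}{3} to the basis.

S(f_2,f_3): lcm = x^{2}y. S = -2x^{2} + \tfrac{19}{4}xy^{2} - \tfrac{9}{2}xy - 8x - \tfrac{11}{2}y.
  reduce S modulo (f_1, f_2, f_3, h_4):
  remainder \tfrac{74249}{684}y + \tfrac{74249}{684} ≠ 0; add h_5 = \tfrac{74249}{684}y + \tfrac{74249}{684} to the basis.

The other S-polynomials (S(f_1,f_2), S(f_1,h_4), S(f_2,h_4), S(f_3,h_4), S(f_1,h_5), S(f_2,h_5), S(f_3,h_5), S(h_4,h_5)) all reduce to 0 modulo the current basis, so we have a Gröbner basis.
Inter-reduce: drop elements whose leading term is divisible by another's, tail-reduce, and make monic.
Reduced Gröbner basis: {x - 2, y + 1}.

From the last basis element, y + 1 = 0, so y takes values in {-1}. Each choice, substituted upward through the basis, yields the corresponding point(s) of the solution set.
  y = -1: the earlier basis element becomes x - 2 = 0, giving x = 2 — point (2, -1).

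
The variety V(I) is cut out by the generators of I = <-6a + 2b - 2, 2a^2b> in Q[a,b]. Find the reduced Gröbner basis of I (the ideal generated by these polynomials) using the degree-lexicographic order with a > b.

Buchberger's algorithm terminates because the ascending chain of leading-term ideals stabilizes.

f_1 = -6a + 2b - 2, LT = a.
f_2 = 2a^2b, LT = a^2b.

S(f_1,f_2): lcm = a^2b. S = -1/3ab^2 + 1/3ab.
  leading term ab^2: subtract (1/18b^2)·f_1 from -1/3ab^2 + 1/3ab → -1/9b^3 + 1/3ab + 1/9b^2
  leading term b^3: no divisor's leading term divides it; move -1/9b^3 to the remainder.
  leading term ab: subtract (-1/18b)·f_1 from 1/3ab + 1/9b^2 → 2/9b^2 - 1/9b
  leading term b^2: no divisor's leading term divides it; move 2/9b^2 to the remainder.
  leading term b: no divisor's leading term divides it; move -1/9b to the remainder.
  remainder -1/9b^3 + 2/9b^2 - 1/9b ≠ 0; add g_3 = -1/9b^3 + 2/9b^2 - 1/9b to the basis.

The other S-polynomials (S(f_1,g_3), S(f_2,g_3)) all reduce to 0 modulo the current basis, so we have a Gröbner basis.
Inter-reduce: drop elements whose leading term is divisible by another's, tail-reduce, and make monic.

G = {b^3 - 2b^2 + b, a - 1/3b + 1/3}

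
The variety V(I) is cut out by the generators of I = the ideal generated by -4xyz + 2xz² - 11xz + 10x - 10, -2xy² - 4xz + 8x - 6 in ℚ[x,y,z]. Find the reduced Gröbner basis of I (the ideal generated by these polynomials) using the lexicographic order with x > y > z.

f_1 = -4xyz + 2xz² - 11xz + 10x - 10, LT = xyz.
f_2 = -2xy² - 4xz + 8x - 6, LT = xy².

S(f_1,f_2): lcm = xy²z. S = -½xyz² + 11/4xyz - 5/2xy - 2xz² + 4xz + 5/2y - 3z.
  leading term xyz²: subtract (⅛z)·f_1 from -½xyz² + 11/4xyz - 5/2xy - 2xz² + 4xz + 5/2y - 3z → 11/4xyz - 5/2xy - ¼xz³ - ⅝xz² + 11/4xz + 5/2y - 7/4z
  leading term xyz: subtract (-11/16)·f_1 from 11/4xyz - 5/2xy - ¼xz³ - ⅝xz² + 11/4xz + 5/2y - 7/4z → -5/2xy - ¼xz³ + ¾xz² - 77/16xz + 55/8x + 5/2y - 7/4z - 55/8
  leading term xy: no divisor's leading term divides it; move -5/2xy to the remainder.
  leading term xz³: no divisor's leading term divides it; move -¼xz³ to the remainder.
  leading term xz²: no divisor's leading term divides it; move ¾xz² to the remainder.
  leading term xz: no divisor's leading term divides it; move -77/16xz to the remainder.
  leading term x: no divisor's leading term divides it; move 55/8x to the remainder.
  leading term y: no divisor's leading term divides it; move 5/2y to the remainder.
  leading term z: no divisor's leading term divides it; move -7/4z to the remainder.
  leading term 1: no divisor's leading term divides it; move -55/8 to the remainder.
  remainder -5/2xy - ¼xz³ + ¾xz² - 77/16xz + 55/8x + 5/2y - 7/4z - 55/8 ≠ 0; add g_3 = -5/2xy - ¼xz³ + ¾xz² - 77/16xz + 55/8x + 5/2y - 7/4z - 55/8 to the basis.

S(f_1,g_3): lcm = xyz. S = -1/10xz⁴ + 3/10xz³ - 97/40xz² + 11/2xz - 5/2x + yz - 7/10z² - 11/4z + 5/2.
  leading term xz⁴: no divisor's leading term divides it; move -1/10xz⁴ to the remainder.
  leading term xz³: no divisor's leading term divides it; move 3/10xz³ to the remainder.
  leading term xz²: no divisor's leading term divides it; move -97/40xz² to the remainder.
  leading term xz: no divisor's leading term divides it; move 11/2xz to the remainder.
  leading term x: no divisor's leading term divides it; move -5/2x to the remainder.
  leading term yz: no divisor's leading term divides it; move yz to the remainder.
  leading term z²: no divisor's leading term divides it; move -7/10z² to the remainder.
  leading term z: no divisor's leading term divides it; move -11/4z to the remainder.
  leading term 1: no divisor's leading term divides it; move 5/2 to the remainder.
  remainder -1/10xz⁴ + 3/10xz³ - 97/40xz² + 11/2xz - 5/2x + yz - 7/10z² - 11/4z + 5/2 ≠ 0; add g_4 = -1/10xz⁴ + 3/10xz³ - 97/40xz² + 11/2xz - 5/2x + yz - 7/10z² - 11/4z + 5/2 to the basis.

S(f_2,g_3): lcm = xy². S = -1/10xyz³ + 3/10xyz² - 77/40xyz + 11/4xy + 2xz - 4x + y² - 7/10yz - 11/4y + 3.
  leading term xyz³: subtract (1/40z²)·f_1 from -1/10xyz³ + 3/10xyz² - 77/40xyz + 11/4xy + 2xz - 4x + y² - 7/10yz - 11/4y + 3 → 3/10xyz² - 77/40xyz + 11/4xy - 1/20xz⁴ + 11/40xz³ - ¼xz² + 2xz - 4x + y² - 7/10yz - 11/4y + ¼z² + 3
  leading term xyz²: subtract (-3/40z)·f_1 from 3/10xyz² - 77/40xyz + 11/4xy - 1/20xz⁴ + 11/40xz³ - ¼xz² + 2xz - 4x + y² - 7/10yz - 11/4y + ¼z² + 3 → -77/40xyz + 11/4xy - 1/20xz⁴ + 17/40xz³ - 43/40xz² + 11/4xz - 4x + y² - 7/10yz - 11/4y + ¼z² - ¾z + 3
  leading term xyz: subtract (77/160)·f_1 from -77/40xyz + 11/4xy - 1/20xz⁴ + 17/40xz³ - 43/40xz² + 11/4xz - 4x + y² - 7/10yz - 11/4y + ¼z² - ¾z + 3 → 11/4xy - 1/20xz⁴ + 17/40xz³ - 163/80xz² + 1287/160xz - 141/16x + y² - 7/10yz - 11/4y + ¼z² - ¾z + 125/16
  leading term xy: subtract (-11/10)·g_3 from 11/4xy - 1/20xz⁴ + 17/40xz³ - 163/80xz² + 1287/160xz - 141/16x + y² - 7/10yz - 11/4y + ¼z² - ¾z + 125/16 → -1/20xz⁴ + 3/20xz³ - 97/80xz² + 11/4xz - 5/4x + y² - 7/10yz + ¼z² - 107/40z + ¼
  leading term xz⁴: subtract (½)·g_4 from -1/20xz⁴ + 3/20xz³ - 97/80xz² + 11/4xz - 5/4x + y² - 7/10yz + ¼z² - 107/40z + ¼ → y² - 6/5yz + ⅗z² - 13/10z - 1
  leading term y²: no divisor's leading term divides it; move y² to the remainder.
  leading term yz: no divisor's leading term divides it; move -6/5yz to the remainder.
  leading term z²: no divisor's leading term divides it; move ⅗z² to the remainder.
  leading term z: no divisor's leading term divides it; move -13/10z to the remainder.
  leading term 1: no divisor's leading term divides it; move -1 to the remainder.
  remainder y² - 6/5yz + ⅗z² - 13/10z - 1 ≠ 0; add g_5 = y² - 6/5yz + ⅗z² - 13/10z - 1 to the basis.

The other S-polynomials (S(f_1,g_4), S(f_2,g_4), S(g_3,g_4), S(f_1,g_5), S(f_2,g_5), S(g_3,g_5), S(g_4,g_5)) all reduce to 0 modulo the current basis, so we have a Gröbner basis.
Inter-reduce: drop elements whose leading term is divisible by another's, tail-reduce, and make monic.

G = {xy + 1/10xz³ - 3/10xz² + 77/40xz - 11/4x - y + 7/10z + 11/4, xz⁴ - 3xz³ + 97/4xz² - 55xz + 25x - 10yz + 7z² + 55/2z - 25, y² - 6/5yz + ⅗z² - 13/10z - 1}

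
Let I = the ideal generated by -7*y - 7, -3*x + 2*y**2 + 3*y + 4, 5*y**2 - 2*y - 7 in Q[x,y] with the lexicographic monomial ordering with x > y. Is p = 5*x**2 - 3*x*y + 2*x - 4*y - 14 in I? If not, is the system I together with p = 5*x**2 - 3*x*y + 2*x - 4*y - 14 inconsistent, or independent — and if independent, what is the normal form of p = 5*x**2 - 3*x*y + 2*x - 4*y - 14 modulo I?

First compute the reduced Gröbner basis of I by Buchberger's algorithm.
f_1 = -7*y - 7, LT = y.
f_2 = -3*x + 2*y**2 + 3*y + 4, LT = x.
f_3 = 5*y**2 - 2*y - 7, LT = y**2.

The S-polynomials (S(f_1,f_2), S(f_1,f_3), S(f_2,f_3)) all reduce to 0 modulo the current basis, so we have a Gröbner basis.
Inter-reduce: drop elements whose leading term is divisible by another's, tail-reduce, and make monic.
Reduced Gröbner basis: {x - 1, y + 1}.
Label its elements g_1 = x - 1, g_2 = y + 1.

Reduce p = 5*x**2 - 3*x*y + 2*x - 4*y - 14 modulo G:
  leading term x**2: subtract (5*x)·g_1 from 5*x**2 - 3*x*y + 2*x - 4*y - 14 → -3*x*y + 7*x - 4*y - 14
  leading term x*y: subtract (-3*y)·g_1 from -3*x*y + 7*x - 4*y - 14 → 7*x - 7*y - 14
  leading term x: subtract (7)·g_1 from 7*x - 7*y - 14 → -7*y - 7
  leading term y: subtract (-7)·g_2 from -7*y - 7 → 0
  normal form = 0.
Since the normal form is 0, p ∈ I.

5*x**2 - 3*x*y + 2*x - 4*y - 14 lies in I (it reduces to 0).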